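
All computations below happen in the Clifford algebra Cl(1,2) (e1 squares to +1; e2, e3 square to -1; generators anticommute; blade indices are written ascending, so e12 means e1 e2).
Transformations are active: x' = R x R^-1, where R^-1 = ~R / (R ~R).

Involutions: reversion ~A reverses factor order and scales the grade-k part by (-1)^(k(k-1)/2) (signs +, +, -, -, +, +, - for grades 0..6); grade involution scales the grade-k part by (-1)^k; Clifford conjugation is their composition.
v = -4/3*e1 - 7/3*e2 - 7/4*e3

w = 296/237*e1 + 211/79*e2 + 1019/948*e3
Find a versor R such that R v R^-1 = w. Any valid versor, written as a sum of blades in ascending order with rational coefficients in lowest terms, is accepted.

Take R = v + w = -20/237*e1 + 80/237*e2 - 160/237*e3. Because q(v) = q(w) = -323/48, conjugation by R sends v exactly to w.
Answer: -20/237*e1 + 80/237*e2 - 160/237*e3


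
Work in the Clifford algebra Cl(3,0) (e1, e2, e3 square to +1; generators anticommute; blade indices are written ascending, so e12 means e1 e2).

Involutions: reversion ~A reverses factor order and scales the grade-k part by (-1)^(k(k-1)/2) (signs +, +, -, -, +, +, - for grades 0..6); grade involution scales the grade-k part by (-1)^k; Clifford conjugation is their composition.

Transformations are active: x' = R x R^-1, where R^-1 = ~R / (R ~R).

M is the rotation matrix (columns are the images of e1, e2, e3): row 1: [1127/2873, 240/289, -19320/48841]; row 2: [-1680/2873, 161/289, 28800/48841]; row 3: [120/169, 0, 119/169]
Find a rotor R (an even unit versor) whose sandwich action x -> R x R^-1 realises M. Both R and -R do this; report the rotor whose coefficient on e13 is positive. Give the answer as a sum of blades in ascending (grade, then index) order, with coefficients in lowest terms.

Method: write R = a + b12*e12 + b13*e13 + b23*e23 with a^2 + b12^2 + b13^2 + b23^2 = 1 (so R^-1 = ~R). Expanding the columns R e_j ~R gives tr M = 4a^2 - 1 and, from the antisymmetric part, M21 - M12 = -4a*b12, M13 - M31 = 4a*b13, M32 - M23 = -4a*b23.
Here tr M = 80759/48841, so a^2 = (1 + tr M)/4 = 32400/48841 and a = ±180/221. Taking a = 180/221: M21 - M12 = -69120/48841, M13 - M31 = -54000/48841, M32 - M23 = -28800/48841, giving b12 = 96/221, b13 = -75/221, b23 = 40/221, i.e. R = 180/221 + 96/221*e12 - 75/221*e13 + 40/221*e23.
Its e13 coefficient is negative, so report the other preimage -R.
Answer: -180/221 - 96/221*e12 + 75/221*e13 - 40/221*e23. Uniqueness: Spin(3) -> SO(3) maps R and -R to the same rotation of trace 80759/48841; fixing the sign of the e13 coefficient removes the ambiguity.


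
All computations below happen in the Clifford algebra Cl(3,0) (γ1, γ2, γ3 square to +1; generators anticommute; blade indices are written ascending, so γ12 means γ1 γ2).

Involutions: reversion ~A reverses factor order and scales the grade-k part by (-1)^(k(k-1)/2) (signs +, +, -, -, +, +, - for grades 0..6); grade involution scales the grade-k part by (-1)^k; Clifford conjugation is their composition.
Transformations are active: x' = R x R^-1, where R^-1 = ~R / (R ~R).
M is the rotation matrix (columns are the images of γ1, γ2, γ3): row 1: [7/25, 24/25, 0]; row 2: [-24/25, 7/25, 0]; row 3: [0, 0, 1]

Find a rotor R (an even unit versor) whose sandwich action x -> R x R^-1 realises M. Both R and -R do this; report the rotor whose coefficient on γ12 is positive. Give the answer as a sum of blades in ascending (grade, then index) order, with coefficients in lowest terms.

Method: write R = a + b12*γ12 + b13*γ13 + b23*γ23 with a^2 + b12^2 + b13^2 + b23^2 = 1 (so R^-1 = ~R). Expanding the columns R e_j ~R gives tr M = 4a^2 - 1 and, from the antisymmetric part, M21 - M12 = -4a*b12, M13 - M31 = 4a*b13, M32 - M23 = -4a*b23.
Here tr M = 39/25, so a^2 = (1 + tr M)/4 = 16/25 and a = ±4/5. Taking a = 4/5: M21 - M12 = -48/25, M13 - M31 = 0, M32 - M23 = 0, giving b12 = 3/5, b13 = 0, b23 = 0, i.e. R = 4/5 + 3/5*γ12.
Its γ12 coefficient is already positive.
Answer: 4/5 + 3/5*γ12. Key observation: the double cover Spin(3) -> SO(3) sends R and -R to the same matrix (trace 39/25 here), so the stated sign of the γ12 coefficient is what selects one sheet.


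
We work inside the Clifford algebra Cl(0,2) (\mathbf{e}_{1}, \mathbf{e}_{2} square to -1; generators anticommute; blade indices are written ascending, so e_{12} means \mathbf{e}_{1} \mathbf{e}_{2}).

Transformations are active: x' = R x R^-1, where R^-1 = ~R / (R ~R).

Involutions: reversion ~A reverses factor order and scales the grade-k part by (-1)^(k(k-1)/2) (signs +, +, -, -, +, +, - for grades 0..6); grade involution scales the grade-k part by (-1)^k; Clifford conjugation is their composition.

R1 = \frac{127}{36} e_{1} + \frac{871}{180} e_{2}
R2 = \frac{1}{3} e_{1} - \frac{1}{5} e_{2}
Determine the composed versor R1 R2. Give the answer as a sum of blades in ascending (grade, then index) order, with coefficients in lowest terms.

Distribute over the terms of R1 (each basis-blade product reordered to ascending indices, repeated generators contracted through their squares):
(\frac{127}{36} e_{1}) R2 = -\frac{127}{108} - \frac{127}{180} e_{12}
(\frac{871}{180} e_{2}) R2 = \frac{871}{900} - \frac{871}{540} e_{12}
Summing the partial products and collecting blades:
Answer: -\frac{281}{1350} - \frac{313}{135} e_{12}


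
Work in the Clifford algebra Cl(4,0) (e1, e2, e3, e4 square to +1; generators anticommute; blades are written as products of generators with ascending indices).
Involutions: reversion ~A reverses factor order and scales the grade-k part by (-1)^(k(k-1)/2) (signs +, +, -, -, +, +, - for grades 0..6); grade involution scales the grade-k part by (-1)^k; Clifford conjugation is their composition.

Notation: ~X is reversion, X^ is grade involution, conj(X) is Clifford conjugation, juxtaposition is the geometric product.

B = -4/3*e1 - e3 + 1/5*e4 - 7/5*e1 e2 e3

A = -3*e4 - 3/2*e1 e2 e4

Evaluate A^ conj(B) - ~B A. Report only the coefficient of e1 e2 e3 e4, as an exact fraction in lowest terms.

first term: -3/5 - 3/10*e1 e2 - 4*e1 e4 + 2*e2 e4 - 51/10*e3 e4 + 27/10*e1 e2 e3 e4
second term: -3/5 - 3/10*e1 e2 + 4*e1 e4 + 2*e2 e4 + 51/10*e3 e4 - 27/10*e1 e2 e3 e4
Answer: 27/5


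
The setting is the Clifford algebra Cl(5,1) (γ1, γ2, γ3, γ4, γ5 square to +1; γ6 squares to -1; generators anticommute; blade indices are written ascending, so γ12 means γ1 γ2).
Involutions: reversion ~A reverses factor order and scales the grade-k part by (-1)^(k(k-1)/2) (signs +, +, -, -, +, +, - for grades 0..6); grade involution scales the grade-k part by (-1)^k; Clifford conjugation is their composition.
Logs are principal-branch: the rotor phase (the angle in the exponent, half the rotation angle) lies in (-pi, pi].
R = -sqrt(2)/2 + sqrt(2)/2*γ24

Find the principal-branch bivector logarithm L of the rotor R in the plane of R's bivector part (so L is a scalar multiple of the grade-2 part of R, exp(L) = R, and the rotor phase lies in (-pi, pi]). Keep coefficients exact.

The scalar part of R is -sqrt(2)/2, and that scalar determines the rotor phase on the principal branch; recovering the unit plane as bivector-part over sine of the phase gives L = phase * plane.
Concretely: cos(phase) = -sqrt(2)/2 gives phase = ±3*pi/4, and since phase/sin(phase) is even the sign is immaterial: L = (phase/sin(phase)) * <R>_2 = (3*sqrt(2)*pi/4) * <R>_2.
Answer: 3*pi/4*γ24


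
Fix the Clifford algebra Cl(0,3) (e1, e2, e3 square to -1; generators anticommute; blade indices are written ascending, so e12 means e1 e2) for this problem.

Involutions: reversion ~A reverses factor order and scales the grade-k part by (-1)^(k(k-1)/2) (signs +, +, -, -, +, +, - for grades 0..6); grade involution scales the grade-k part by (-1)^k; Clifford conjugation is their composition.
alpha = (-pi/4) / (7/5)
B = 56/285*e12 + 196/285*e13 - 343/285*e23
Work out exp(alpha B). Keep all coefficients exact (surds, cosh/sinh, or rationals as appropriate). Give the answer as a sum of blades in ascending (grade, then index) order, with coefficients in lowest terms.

B^2 term by term: the squares give (56/285)^2*(e12)^2 + (196/285)^2*(e13)^2 + (-343/285)^2*(e23)^2 = 3136/81225*(-1) + 38416/81225*(-1) + 117649/81225*(-1) = -49/25 (each basis 2-blade squares to minus the product of its generators' squares); cross terms between blades sharing an index anticommute and cancel. So B^2 = -49/25.
B^2 = -49/25 — the series telescopes trigonometrically here: l = 7/5, alpha*l = -pi/4, so exp(alpha B) = cos(-pi/4) + (sin(-pi/4)/(7/5))*B = sqrt(2)/2 + (-5*sqrt(2)/14)*B.
Answer: sqrt(2)/2 - 4*sqrt(2)/57*e12 - 14*sqrt(2)/57*e13 + 49*sqrt(2)/114*e23


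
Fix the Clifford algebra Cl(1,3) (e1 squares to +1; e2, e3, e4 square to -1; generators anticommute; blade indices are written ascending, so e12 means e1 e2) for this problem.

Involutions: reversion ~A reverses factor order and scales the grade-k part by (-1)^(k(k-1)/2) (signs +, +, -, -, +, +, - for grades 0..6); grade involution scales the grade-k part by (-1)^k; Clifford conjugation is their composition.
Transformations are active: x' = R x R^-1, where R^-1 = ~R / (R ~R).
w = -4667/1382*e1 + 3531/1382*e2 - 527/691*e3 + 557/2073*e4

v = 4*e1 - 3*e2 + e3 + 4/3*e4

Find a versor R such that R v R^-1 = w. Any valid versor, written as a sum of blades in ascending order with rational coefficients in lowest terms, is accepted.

Why this works: both vectors square to 38/9, so q(v) = q(w) and R = v + w = 861/1382*e1 - 615/1382*e2 + 164/691*e3 + 1107/691*e4 carries v to w — its own direction survives, the complement (v - w)/2 flips.
Answer: 861/1382*e1 - 615/1382*e2 + 164/691*e3 + 1107/691*e4


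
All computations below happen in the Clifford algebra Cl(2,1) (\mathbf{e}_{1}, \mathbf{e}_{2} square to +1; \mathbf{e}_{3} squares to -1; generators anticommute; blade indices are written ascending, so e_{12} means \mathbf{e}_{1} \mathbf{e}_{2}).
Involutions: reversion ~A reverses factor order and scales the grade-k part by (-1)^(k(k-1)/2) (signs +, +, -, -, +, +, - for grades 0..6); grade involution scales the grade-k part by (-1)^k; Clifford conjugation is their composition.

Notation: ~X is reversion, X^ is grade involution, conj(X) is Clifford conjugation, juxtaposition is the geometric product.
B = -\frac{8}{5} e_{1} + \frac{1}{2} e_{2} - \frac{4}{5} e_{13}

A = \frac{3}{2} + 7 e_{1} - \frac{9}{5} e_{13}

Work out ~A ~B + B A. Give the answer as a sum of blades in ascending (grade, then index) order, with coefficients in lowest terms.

first term: -\frac{244}{25} - \frac{12}{5} e_{1} + \frac{3}{4} e_{2} + \frac{212}{25} e_{3} + \frac{7}{2} e_{12} + \frac{6}{5} e_{13} - \frac{9}{10} e_{123}
second term: -\frac{244}{25} - \frac{12}{5} e_{1} + \frac{3}{4} e_{2} + \frac{212}{25} e_{3} - \frac{7}{2} e_{12} - \frac{6}{5} e_{13} + \frac{9}{10} e_{123}
Answer: -\frac{488}{25} - \frac{24}{5} e_{1} + \frac{3}{2} e_{2} + \frac{424}{25} e_{3}


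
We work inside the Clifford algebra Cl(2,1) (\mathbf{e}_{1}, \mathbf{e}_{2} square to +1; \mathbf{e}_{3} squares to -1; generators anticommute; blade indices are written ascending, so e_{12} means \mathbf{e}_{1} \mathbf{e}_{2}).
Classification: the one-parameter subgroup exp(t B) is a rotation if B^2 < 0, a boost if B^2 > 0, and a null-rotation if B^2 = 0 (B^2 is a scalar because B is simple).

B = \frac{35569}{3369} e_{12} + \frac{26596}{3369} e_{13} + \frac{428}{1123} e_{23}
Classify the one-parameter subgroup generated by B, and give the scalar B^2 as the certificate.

B^2 term by term: the squares give (\frac{35569}{3369})^2*(e_{12})^2 + (\frac{26596}{3369})^2*(e_{13})^2 + (\frac{428}{1123})^2*(e_{23})^2 = \frac{1265153761}{11350161}*(-1) + \frac{707347216}{11350161}*(+1) + \frac{183184}{1261129}*(+1) = -49 (each basis 2-blade squares to minus the product of its generators' squares); cross terms between blades sharing an index anticommute and cancel. So B^2 = -49.
Answer: rotation, certificate B^2 = -49. Note: conjugating B changes its blade decomposition but never the scalar B^2 = -49, whose sign settles the classification.


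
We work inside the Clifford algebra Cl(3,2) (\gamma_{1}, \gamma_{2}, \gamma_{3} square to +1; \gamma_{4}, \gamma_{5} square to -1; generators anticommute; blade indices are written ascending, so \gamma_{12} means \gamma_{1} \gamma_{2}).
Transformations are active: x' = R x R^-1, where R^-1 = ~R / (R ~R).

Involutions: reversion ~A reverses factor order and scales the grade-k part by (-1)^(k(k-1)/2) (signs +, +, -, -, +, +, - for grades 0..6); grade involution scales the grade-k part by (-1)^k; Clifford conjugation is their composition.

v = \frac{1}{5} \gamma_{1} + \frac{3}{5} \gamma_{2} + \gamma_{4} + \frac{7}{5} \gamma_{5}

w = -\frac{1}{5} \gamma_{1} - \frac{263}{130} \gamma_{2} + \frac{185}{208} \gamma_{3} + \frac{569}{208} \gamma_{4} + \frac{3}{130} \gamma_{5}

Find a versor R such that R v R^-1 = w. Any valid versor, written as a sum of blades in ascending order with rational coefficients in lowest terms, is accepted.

Sketch: the shared square -\frac{64}{25} makes R = v + w = -\frac{37}{26} \gamma_{2} + \frac{185}{208} \gamma_{3} + \frac{777}{208} \gamma_{4} + \frac{37}{26} \gamma_{5} the natural versor; its sandwich fixes that direction, negates (v - w)/2, and sends v to w.
Answer: -\frac{37}{26} \gamma_{2} + \frac{185}{208} \gamma_{3} + \frac{777}{208} \gamma_{4} + \frac{37}{26} \gamma_{5}


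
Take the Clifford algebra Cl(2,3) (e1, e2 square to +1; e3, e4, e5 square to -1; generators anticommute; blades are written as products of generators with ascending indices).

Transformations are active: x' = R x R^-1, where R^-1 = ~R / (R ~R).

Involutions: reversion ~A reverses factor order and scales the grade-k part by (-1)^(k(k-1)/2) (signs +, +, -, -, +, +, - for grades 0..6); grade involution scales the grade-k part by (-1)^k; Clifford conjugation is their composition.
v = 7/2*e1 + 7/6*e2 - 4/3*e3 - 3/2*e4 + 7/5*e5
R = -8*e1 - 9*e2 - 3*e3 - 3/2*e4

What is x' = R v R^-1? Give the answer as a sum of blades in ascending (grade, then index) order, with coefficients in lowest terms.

~R = -8*e1 - 9*e2 - 3*e3 - 3/2*e4, and R ~R = 535/4, so R^-1 = ~R / (535/4).
R v = -179/4 + 133/6*e1 e2 + 127/6*e1 e3 + 69/4*e1 e4 - 56/5*e1 e5 + 31/2*e2 e3 + 61/4*e2 e4 - 63/5*e2 e5 + 5/2*e3 e4 - 21/5*e3 e5 - 21/10*e4 e5
Answer: 1983/1070*e1 + 15587/3210*e2 + 5362/1605*e3 + 2679/1070*e4 - 7/5*e5


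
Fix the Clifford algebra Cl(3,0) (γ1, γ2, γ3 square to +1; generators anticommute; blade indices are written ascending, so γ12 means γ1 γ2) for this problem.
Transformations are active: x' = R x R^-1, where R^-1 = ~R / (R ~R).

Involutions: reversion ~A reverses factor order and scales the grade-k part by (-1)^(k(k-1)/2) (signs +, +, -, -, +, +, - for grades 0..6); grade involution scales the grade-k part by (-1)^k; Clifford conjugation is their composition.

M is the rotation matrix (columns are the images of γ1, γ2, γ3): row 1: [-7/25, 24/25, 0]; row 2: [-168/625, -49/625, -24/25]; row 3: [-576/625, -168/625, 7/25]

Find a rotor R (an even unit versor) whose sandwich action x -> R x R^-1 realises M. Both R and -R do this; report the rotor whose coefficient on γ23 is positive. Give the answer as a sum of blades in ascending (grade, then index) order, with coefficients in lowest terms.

Method: write R = a + b12*γ12 + b13*γ13 + b23*γ23 with a^2 + b12^2 + b13^2 + b23^2 = 1 (so R^-1 = ~R). Expanding the columns R e_j ~R gives tr M = 4a^2 - 1 and, from the antisymmetric part, M21 - M12 = -4a*b12, M13 - M31 = 4a*b13, M32 - M23 = -4a*b23.
Here tr M = -49/625, so a^2 = (1 + tr M)/4 = 144/625 and a = ±12/25. Taking a = 12/25: M21 - M12 = -768/625, M13 - M31 = 576/625, M32 - M23 = 432/625, giving b12 = 16/25, b13 = 12/25, b23 = -9/25, i.e. R = 12/25 + 16/25*γ12 + 12/25*γ13 - 9/25*γ23.
Its γ23 coefficient is negative, so report the other preimage -R.
Answer: -12/25 - 16/25*γ12 - 12/25*γ13 + 9/25*γ23. Recall the cover is two-to-one: with M of trace -49/625, both preimages act alike, and the stated γ23 sign chooses the sheet.


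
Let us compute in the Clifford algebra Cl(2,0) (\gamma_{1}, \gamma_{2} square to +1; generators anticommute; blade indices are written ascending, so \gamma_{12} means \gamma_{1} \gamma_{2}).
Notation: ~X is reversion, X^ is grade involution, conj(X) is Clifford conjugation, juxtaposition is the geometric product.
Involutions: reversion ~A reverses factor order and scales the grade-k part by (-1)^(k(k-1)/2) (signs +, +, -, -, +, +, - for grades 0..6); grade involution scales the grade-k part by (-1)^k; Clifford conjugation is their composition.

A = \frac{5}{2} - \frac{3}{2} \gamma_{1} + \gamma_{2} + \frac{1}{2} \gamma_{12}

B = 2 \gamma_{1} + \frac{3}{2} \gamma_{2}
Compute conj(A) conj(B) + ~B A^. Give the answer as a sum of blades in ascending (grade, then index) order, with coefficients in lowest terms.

first term: -\frac{3}{2} - \frac{17}{4} \gamma_{1} - \frac{19}{4} \gamma_{2} - \frac{17}{4} \gamma_{12}
second term: \frac{3}{2} + \frac{17}{4} \gamma_{1} + \frac{19}{4} \gamma_{2} - \frac{17}{4} \gamma_{12}
Answer: -\frac{17}{2} \gamma_{12}


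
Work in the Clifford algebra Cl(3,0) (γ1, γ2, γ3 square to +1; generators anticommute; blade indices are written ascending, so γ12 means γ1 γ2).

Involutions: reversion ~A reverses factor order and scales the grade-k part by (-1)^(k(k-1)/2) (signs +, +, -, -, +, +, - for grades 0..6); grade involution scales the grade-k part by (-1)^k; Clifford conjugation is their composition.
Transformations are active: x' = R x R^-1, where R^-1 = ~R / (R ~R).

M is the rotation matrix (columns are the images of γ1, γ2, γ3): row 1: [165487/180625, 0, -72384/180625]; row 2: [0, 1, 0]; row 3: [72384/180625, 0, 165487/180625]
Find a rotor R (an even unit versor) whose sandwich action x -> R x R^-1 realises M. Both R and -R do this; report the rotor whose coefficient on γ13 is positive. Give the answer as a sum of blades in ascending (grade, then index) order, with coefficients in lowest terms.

Method: write R = a + b12*γ12 + b13*γ13 + b23*γ23 with a^2 + b12^2 + b13^2 + b23^2 = 1 (so R^-1 = ~R). Expanding the columns R e_j ~R gives tr M = 4a^2 - 1 and, from the antisymmetric part, M21 - M12 = -4a*b12, M13 - M31 = 4a*b13, M32 - M23 = -4a*b23.
Here tr M = 511599/180625, so a^2 = (1 + tr M)/4 = 173056/180625 and a = ±416/425. Taking a = 416/425: M21 - M12 = 0, M13 - M31 = -144768/180625, M32 - M23 = 0, giving b12 = 0, b13 = -87/425, b23 = 0, i.e. R = 416/425 - 87/425*γ13.
Its γ13 coefficient is negative, so report the other preimage -R.
Answer: -416/425 + 87/425*γ13. Key observation: the double cover Spin(3) -> SO(3) sends R and -R to the same matrix (trace 511599/180625 here), so the stated sign of the γ13 coefficient is what selects one sheet.


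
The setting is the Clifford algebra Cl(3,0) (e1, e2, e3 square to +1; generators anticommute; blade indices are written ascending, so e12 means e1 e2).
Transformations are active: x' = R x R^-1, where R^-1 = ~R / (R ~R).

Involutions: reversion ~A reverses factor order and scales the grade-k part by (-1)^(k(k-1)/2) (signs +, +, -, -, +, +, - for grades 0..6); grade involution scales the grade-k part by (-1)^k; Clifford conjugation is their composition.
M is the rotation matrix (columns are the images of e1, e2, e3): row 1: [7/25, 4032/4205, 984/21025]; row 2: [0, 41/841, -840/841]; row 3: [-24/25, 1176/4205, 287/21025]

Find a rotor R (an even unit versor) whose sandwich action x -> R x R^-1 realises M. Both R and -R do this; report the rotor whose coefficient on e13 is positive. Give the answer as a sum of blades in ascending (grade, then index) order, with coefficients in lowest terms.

Method: write R = a + b12*e12 + b13*e13 + b23*e23 with a^2 + b12^2 + b13^2 + b23^2 = 1 (so R^-1 = ~R). Expanding the columns R e_j ~R gives tr M = 4a^2 - 1 and, from the antisymmetric part, M21 - M12 = -4a*b12, M13 - M31 = 4a*b13, M32 - M23 = -4a*b23.
Here tr M = 7199/21025, so a^2 = (1 + tr M)/4 = 7056/21025 and a = ±84/145. Taking a = 84/145: M21 - M12 = -4032/4205, M13 - M31 = 21168/21025, M32 - M23 = 5376/4205, giving b12 = 12/29, b13 = 63/145, b23 = -16/29, i.e. R = 84/145 + 12/29*e12 + 63/145*e13 - 16/29*e23.
Its e13 coefficient is already positive.
Answer: 84/145 + 12/29*e12 + 63/145*e13 - 16/29*e23. Key observation: the double cover Spin(3) -> SO(3) sends R and -R to the same matrix (trace 7199/21025 here), so the stated sign of the e13 coefficient is what selects one sheet.


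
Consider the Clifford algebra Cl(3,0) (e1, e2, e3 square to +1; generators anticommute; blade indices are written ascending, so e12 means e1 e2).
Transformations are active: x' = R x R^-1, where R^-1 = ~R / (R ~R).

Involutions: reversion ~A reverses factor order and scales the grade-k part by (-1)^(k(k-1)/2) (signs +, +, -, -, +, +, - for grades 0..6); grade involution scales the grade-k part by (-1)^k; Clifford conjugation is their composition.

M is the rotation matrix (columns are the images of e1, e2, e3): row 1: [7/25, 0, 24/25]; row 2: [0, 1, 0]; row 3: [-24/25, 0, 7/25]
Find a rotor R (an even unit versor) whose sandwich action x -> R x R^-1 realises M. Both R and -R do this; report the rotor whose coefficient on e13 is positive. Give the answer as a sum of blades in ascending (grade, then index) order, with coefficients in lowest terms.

Method: write R = a + b12*e12 + b13*e13 + b23*e23 with a^2 + b12^2 + b13^2 + b23^2 = 1 (so R^-1 = ~R). Expanding the columns R e_j ~R gives tr M = 4a^2 - 1 and, from the antisymmetric part, M21 - M12 = -4a*b12, M13 - M31 = 4a*b13, M32 - M23 = -4a*b23.
Here tr M = 39/25, so a^2 = (1 + tr M)/4 = 16/25 and a = ±4/5. Taking a = 4/5: M21 - M12 = 0, M13 - M31 = 48/25, M32 - M23 = 0, giving b12 = 0, b13 = 3/5, b23 = 0, i.e. R = 4/5 + 3/5*e13.
Its e13 coefficient is already positive.
Answer: 4/5 + 3/5*e13. Uniqueness: Spin(3) -> SO(3) maps R and -R to the same rotation of trace 39/25; fixing the sign of the e13 coefficient removes the ambiguity.


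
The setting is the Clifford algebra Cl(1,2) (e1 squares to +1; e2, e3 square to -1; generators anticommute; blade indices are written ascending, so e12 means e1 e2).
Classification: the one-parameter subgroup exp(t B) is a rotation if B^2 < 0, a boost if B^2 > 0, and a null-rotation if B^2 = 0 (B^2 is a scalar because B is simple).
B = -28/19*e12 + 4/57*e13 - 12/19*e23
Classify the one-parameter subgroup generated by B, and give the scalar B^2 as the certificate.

B^2 term by term: the squares give (-28/19)^2*(e12)^2 + (4/57)^2*(e13)^2 + (-12/19)^2*(e23)^2 = 784/361*(+1) + 16/3249*(+1) + 144/361*(-1) = 16/9 (each basis 2-blade squares to minus the product of its generators' squares); cross terms between blades sharing an index anticommute and cancel. So B^2 = 16/9.
Answer: boost, certificate B^2 = 16/9. The class reads off the invariant scalar 16/9 directly.


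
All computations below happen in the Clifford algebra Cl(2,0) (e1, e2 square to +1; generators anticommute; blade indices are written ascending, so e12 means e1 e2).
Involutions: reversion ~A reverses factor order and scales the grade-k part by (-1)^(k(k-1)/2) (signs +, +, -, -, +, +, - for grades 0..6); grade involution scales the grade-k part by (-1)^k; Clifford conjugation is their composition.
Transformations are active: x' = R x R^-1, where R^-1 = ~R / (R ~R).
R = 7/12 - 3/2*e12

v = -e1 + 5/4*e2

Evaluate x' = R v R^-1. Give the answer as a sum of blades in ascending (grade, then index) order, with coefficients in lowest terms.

~R = 7/12 + 3/2*e12, and R ~R = 373/144, so R^-1 = ~R / (373/144).
R v = -59/24*e1 - 37/48*e2
Answer: -40/373*e1 - 2383/1492*e2


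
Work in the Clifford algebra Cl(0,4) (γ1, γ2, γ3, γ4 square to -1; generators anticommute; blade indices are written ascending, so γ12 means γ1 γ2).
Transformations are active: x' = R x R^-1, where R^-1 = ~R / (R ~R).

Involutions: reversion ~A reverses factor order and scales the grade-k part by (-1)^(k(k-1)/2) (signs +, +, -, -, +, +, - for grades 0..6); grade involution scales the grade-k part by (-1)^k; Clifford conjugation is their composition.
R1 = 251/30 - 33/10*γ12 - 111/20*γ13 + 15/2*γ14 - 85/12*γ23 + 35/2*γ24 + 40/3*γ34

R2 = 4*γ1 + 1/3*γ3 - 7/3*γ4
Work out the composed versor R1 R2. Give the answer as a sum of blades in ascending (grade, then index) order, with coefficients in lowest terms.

Distribute over the terms of R2 (each basis-blade product reordered to ascending indices, repeated generators contracted through their squares):
R1 (4*γ1) = 502/15*γ1 - 66/5*γ2 - 111/5*γ3 + 30*γ4 - 85/3*γ123 + 70*γ124 + 160/3*γ134
R1 (1/3*γ3) = 37/20*γ1 + 85/36*γ2 + 251/90*γ3 + 40/9*γ4 - 11/10*γ123 - 5/2*γ134 - 35/6*γ234
R1 (-7/3*γ4) = 35/2*γ1 + 245/6*γ2 + 280/9*γ3 - 1757/90*γ4 + 77/10*γ124 + 259/20*γ134 + 595/36*γ234
Summing the partial products and collecting blades:
Answer: 3169/60*γ1 + 5399/180*γ2 + 117/10*γ3 + 1343/90*γ4 - 883/30*γ123 + 777/10*γ124 + 3827/60*γ134 + 385/36*γ234


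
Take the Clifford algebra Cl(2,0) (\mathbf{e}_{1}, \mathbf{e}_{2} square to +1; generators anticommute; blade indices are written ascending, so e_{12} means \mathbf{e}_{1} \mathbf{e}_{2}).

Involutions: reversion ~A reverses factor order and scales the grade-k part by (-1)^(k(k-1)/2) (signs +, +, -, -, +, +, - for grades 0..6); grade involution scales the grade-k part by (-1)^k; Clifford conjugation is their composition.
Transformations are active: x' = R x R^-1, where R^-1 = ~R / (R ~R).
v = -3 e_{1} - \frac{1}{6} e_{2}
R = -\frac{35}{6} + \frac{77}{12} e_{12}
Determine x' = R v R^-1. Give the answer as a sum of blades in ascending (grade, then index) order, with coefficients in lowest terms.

~R = -\frac{35}{6} - \frac{77}{12} e_{12}, and R ~R = \frac{10829}{144}, so R^-1 = ~R / (\frac{10829}{144}).
R v = \frac{1183}{72} e_{1} + \frac{182}{9} e_{2}
Answer: \frac{23}{51} e_{1} - \frac{101}{34} e_{2}


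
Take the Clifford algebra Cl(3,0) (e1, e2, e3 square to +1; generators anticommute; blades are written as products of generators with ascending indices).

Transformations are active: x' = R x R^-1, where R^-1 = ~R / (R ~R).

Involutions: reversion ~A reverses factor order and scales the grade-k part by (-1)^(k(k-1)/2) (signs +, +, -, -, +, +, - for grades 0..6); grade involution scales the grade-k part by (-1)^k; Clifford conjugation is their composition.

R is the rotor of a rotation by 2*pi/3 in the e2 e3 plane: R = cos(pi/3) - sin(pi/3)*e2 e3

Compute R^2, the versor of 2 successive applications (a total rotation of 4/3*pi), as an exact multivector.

The rotor phase is half the rotation angle and phases add under composition, so 2 steps in the e2 e3 plane accumulate phase 2*(pi/3) = 2*pi/3: R^2 = cos(2*pi/3) - sin(2*pi/3)*e2 e3.
cos(2*pi/3) = -1/2 and sin(2*pi/3) = sqrt(3)/2, so R^2 = -1/2 - sqrt(3)/2*e2 e3. The net rotation is 4/3*pi; the rotor keeps the half-angle phase exactly.
Answer: -1/2 - sqrt(3)/2*e2 e3


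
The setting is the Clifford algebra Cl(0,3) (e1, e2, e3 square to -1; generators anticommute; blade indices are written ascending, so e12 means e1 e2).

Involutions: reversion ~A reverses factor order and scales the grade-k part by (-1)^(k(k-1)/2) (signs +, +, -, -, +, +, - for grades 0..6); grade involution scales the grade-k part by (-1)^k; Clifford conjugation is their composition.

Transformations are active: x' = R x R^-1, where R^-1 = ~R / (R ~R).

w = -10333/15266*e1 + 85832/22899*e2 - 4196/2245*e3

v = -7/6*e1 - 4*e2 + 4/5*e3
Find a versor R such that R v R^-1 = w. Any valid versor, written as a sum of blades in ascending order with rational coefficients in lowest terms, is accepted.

A norm check does it: q(v) = q(w) = -16201/900, hence R = v + w = -42215/22899*e1 - 5764/22899*e2 - 480/449*e3 realises the map — parallel part kept, (v - w)/2 negated, v carried to w.
Answer: -42215/22899*e1 - 5764/22899*e2 - 480/449*e3


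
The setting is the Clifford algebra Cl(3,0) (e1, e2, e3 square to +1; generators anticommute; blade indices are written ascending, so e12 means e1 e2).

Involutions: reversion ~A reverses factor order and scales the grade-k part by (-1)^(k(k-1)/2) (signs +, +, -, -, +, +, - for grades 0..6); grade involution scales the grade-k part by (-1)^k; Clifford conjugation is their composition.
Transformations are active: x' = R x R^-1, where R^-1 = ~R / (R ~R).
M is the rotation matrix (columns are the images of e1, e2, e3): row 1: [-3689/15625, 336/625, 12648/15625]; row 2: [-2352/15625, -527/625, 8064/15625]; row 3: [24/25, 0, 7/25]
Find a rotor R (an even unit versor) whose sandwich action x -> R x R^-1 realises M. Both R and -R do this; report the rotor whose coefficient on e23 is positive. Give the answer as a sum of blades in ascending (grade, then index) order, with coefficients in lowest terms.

Method: write R = a + b12*e12 + b13*e13 + b23*e23 with a^2 + b12^2 + b13^2 + b23^2 = 1 (so R^-1 = ~R). Expanding the columns R e_j ~R gives tr M = 4a^2 - 1 and, from the antisymmetric part, M21 - M12 = -4a*b12, M13 - M31 = 4a*b13, M32 - M23 = -4a*b23.
Here tr M = -12489/15625, so a^2 = (1 + tr M)/4 = 784/15625 and a = ±28/125. Taking a = 28/125: M21 - M12 = -10752/15625, M13 - M31 = -2352/15625, M32 - M23 = -8064/15625, giving b12 = 96/125, b13 = -21/125, b23 = 72/125, i.e. R = 28/125 + 96/125*e12 - 21/125*e13 + 72/125*e23.
Its e23 coefficient is already positive.
Answer: 28/125 + 96/125*e12 - 21/125*e13 + 72/125*e23. Note: both R and -R realise this M (trace -12489/15625); the covering map identifies them, and the e23-coefficient sign is the tie-breaker.


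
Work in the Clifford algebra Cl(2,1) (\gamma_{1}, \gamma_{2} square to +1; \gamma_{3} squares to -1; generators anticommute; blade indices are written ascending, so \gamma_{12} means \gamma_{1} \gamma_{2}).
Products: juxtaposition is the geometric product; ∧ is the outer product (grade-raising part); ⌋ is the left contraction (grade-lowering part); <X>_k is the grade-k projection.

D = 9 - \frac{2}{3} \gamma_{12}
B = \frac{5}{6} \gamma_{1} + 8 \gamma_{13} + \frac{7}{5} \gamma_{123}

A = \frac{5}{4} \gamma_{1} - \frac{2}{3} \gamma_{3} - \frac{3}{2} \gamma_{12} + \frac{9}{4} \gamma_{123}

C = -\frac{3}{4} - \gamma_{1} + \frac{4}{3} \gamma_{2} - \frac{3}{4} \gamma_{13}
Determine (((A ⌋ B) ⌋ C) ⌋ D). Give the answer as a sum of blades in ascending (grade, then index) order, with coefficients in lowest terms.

step 1: \frac{503}{120} - \frac{16}{3} \gamma_{1} + \frac{121}{10} \gamma_{3} + \frac{14}{15} \gamma_{12} + \frac{7}{4} \gamma_{23}
step 2: \frac{1051}{480} - \frac{199}{15} \gamma_{1} + \frac{503}{90} \gamma_{2} + 4 \gamma_{3} - \frac{503}{160} \gamma_{13}
step 3: \frac{3153}{160} + \frac{503}{135} \gamma_{1} + \frac{398}{45} \gamma_{2} - \frac{1051}{720} \gamma_{12}
Answer: \frac{3153}{160} + \frac{503}{135} \gamma_{1} + \frac{398}{45} \gamma_{2} - \frac{1051}{720} \gamma_{12}


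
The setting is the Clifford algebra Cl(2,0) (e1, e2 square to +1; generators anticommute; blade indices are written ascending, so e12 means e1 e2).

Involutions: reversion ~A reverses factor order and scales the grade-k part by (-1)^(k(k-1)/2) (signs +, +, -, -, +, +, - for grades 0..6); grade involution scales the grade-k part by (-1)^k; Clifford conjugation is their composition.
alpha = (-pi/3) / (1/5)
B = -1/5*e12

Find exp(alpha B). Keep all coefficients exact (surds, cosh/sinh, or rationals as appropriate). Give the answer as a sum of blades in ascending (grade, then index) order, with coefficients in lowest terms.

B^2 = (-1/5)^2*(e12)^2 = 1/25*(-1) = -1/25 (a basis 2-blade squares to minus the product of its generators' squares).
B^2 = -1/25 — a negative square means the series sums to a rotation: l = 1/5, alpha*l = -pi/3, so exp(alpha B) = cos(-pi/3) + (sin(-pi/3)/(1/5))*B = 1/2 + (-5*sqrt(3)/2)*B.
Answer: 1/2 + sqrt(3)/2*e12


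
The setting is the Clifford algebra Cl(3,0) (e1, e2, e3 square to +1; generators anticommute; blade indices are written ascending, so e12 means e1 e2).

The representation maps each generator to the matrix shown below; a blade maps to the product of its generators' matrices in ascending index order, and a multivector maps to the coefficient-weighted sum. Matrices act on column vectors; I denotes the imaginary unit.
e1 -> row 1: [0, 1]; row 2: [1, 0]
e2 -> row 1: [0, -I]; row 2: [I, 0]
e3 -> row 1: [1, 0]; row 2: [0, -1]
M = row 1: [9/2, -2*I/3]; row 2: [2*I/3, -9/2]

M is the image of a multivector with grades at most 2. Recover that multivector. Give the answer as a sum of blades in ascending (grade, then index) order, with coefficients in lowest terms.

Method: 1, rho(e1), rho(e2), rho(e3) form a trace-orthogonal basis of the 2x2 complex matrices (tr(X Y) = 2 if X = Y, else 0), so M = m0*1 + m1*rho(e1) + m2*rho(e2) + m3*rho(e3) with m0 = tr(M)/2 = 0, m1 = tr(M rho(e1))/2 = 0, m2 = tr(M rho(e2))/2 = 2/3, m3 = tr(M rho(e3))/2 = 9/2.
Multiplying table entries, the bivector images are rho(e12) = I*rho(e3), rho(e13) = -I*rho(e2), rho(e23) = I*rho(e1); with real blade coefficients the real parts of m0..m3 are the coefficients of 1, e1, e2, e3 and the imaginary parts give the bivectors (e23: Im m1, e13: -Im m2, e12: Im m3).
Answer: 2/3*e2 + 9/2*e3


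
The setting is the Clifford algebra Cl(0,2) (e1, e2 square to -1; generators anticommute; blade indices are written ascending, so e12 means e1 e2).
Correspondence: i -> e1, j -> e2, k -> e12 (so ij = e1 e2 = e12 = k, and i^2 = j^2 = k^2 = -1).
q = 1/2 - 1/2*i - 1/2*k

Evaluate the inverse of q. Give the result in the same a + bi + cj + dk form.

In blades: q = 1/2 - 1/2*e1 - 1/2*e12.
With qbar = 1/2 + 1/2*e1 + 1/2*e12 (scalar fixed, mapped units negated), q qbar = 3/4 (the sum of squared coefficients), so q^-1 = qbar / (3/4) = 2/3 + 2/3*e1 + 2/3*e12; translating back:
Answer: 2/3 + 2/3*i + 2/3*k


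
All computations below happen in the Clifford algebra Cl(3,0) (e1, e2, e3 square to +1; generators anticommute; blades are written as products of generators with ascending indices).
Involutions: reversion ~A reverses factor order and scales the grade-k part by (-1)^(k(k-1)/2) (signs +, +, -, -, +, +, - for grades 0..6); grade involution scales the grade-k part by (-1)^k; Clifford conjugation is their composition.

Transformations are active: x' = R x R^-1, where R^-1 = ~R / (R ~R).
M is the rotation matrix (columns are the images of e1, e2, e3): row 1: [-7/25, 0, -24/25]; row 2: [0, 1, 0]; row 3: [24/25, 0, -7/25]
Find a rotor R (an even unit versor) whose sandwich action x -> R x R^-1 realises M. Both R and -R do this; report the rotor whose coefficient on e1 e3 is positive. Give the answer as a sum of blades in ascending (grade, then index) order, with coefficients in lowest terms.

Method: write R = a + b12*e1 e2 + b13*e1 e3 + b23*e2 e3 with a^2 + b12^2 + b13^2 + b23^2 = 1 (so R^-1 = ~R). Expanding the columns R e_j ~R gives tr M = 4a^2 - 1 and, from the antisymmetric part, M21 - M12 = -4a*b12, M13 - M31 = 4a*b13, M32 - M23 = -4a*b23.
Here tr M = 11/25, so a^2 = (1 + tr M)/4 = 9/25 and a = ±3/5. Taking a = 3/5: M21 - M12 = 0, M13 - M31 = -48/25, M32 - M23 = 0, giving b12 = 0, b13 = -4/5, b23 = 0, i.e. R = 3/5 - 4/5*e1 e3.
Its e1 e3 coefficient is negative, so report the other preimage -R.
Answer: -3/5 + 4/5*e1 e3. Note: both R and -R realise this M (trace 11/25); the covering map identifies them, and the e1 e3-coefficient sign is the tie-breaker.


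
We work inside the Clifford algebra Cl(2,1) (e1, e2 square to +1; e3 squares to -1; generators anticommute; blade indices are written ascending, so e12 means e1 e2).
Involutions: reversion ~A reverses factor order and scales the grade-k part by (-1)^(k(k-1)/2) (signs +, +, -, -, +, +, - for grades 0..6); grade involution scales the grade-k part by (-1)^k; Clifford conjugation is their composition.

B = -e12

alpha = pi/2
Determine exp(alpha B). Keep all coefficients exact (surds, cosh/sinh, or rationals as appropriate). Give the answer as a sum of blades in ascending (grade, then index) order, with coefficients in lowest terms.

B^2 = (-1)^2*(e12)^2 = 1*(-1) = -1 (a basis 2-blade squares to minus the product of its generators' squares).
B^2 = -1 — B^2 < 0, so the exponential closes trigonometrically: l = 1, alpha*l = pi/2, so exp(alpha B) = cos(pi/2) + (sin(pi/2)/1)*B = 0 + (1)*B.
Answer: -e12


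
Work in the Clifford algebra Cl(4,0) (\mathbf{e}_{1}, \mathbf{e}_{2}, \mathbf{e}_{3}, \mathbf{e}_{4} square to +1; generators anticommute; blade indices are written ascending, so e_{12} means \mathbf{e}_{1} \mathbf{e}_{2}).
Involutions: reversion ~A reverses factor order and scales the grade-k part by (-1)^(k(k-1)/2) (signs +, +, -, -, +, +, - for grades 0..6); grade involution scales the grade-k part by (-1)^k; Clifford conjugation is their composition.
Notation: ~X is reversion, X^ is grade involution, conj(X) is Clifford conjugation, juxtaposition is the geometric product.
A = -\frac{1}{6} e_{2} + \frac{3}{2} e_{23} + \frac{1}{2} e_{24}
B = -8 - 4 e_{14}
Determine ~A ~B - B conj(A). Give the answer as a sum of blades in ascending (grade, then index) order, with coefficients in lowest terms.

first term: \frac{4}{3} e_{2} - 2 e_{12} + 12 e_{23} + 4 e_{24} + \frac{2}{3} e_{124} - 6 e_{1234}
second term: -\frac{4}{3} e_{2} - 2 e_{12} + 12 e_{23} + 4 e_{24} + \frac{2}{3} e_{124} + 6 e_{1234}
Answer: \frac{8}{3} e_{2} - 12 e_{1234}


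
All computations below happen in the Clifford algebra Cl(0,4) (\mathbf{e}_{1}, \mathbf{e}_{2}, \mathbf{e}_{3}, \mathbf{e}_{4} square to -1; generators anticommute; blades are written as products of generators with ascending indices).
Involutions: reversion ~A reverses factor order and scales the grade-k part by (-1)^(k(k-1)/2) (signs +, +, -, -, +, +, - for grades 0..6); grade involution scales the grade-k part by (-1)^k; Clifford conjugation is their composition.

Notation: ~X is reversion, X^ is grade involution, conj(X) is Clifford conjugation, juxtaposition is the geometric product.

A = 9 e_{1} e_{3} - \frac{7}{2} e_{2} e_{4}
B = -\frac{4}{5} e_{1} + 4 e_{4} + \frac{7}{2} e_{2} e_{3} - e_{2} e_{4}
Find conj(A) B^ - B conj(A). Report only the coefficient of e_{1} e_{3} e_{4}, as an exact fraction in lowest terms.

first term: \frac{7}{2} + 14 e_{2} - \frac{36}{5} e_{3} - \frac{63}{2} e_{1} e_{2} - \frac{49}{4} e_{3} e_{4} + \frac{14}{5} e_{1} e_{2} e_{4} + 36 e_{1} e_{3} e_{4} - 9 e_{1} e_{2} e_{3} e_{4}
second term: \frac{7}{2} + 14 e_{2} - \frac{36}{5} e_{3} + \frac{63}{2} e_{1} e_{2} + \frac{49}{4} e_{3} e_{4} - \frac{14}{5} e_{1} e_{2} e_{4} - 36 e_{1} e_{3} e_{4} - 9 e_{1} e_{2} e_{3} e_{4}
Answer: 72


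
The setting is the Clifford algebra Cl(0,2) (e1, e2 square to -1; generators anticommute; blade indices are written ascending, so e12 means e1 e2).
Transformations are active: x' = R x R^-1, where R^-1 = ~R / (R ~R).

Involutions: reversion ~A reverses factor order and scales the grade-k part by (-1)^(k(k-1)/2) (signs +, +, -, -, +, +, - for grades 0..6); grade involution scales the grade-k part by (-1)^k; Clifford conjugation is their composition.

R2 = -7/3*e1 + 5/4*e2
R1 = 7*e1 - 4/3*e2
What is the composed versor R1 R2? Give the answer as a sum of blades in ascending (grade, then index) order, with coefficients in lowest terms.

Distribute over the terms of R1 (each basis-blade product reordered to ascending indices, repeated generators contracted through their squares):
(7*e1) R2 = 49/3 + 35/4*e12
(-4/3*e2) R2 = 5/3 - 28/9*e12
Summing the partial products and collecting blades:
Answer: 18 + 203/36*e12


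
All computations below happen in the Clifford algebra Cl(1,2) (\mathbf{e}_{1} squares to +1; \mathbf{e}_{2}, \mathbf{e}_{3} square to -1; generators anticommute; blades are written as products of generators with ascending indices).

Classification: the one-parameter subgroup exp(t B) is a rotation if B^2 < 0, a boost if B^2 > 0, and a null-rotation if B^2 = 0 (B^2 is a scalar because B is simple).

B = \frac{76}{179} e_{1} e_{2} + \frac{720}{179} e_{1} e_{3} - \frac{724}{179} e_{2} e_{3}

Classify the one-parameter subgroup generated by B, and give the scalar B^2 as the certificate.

B^2 term by term: the squares give (\frac{76}{179})^2*(e_{1} e_{2})^2 + (\frac{720}{179})^2*(e_{1} e_{3})^2 + (-\frac{724}{179})^2*(e_{2} e_{3})^2 = \frac{5776}{32041}*(+1) + \frac{518400}{32041}*(+1) + \frac{524176}{32041}*(-1) = 0 (each basis 2-blade squares to minus the product of its generators' squares); cross terms between blades sharing an index anticommute and cancel. So B^2 = 0.
Answer: null-rotation, certificate B^2 = 0. Check the certificate: B^2 = 0, and that sign is decisive whatever form B takes.
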